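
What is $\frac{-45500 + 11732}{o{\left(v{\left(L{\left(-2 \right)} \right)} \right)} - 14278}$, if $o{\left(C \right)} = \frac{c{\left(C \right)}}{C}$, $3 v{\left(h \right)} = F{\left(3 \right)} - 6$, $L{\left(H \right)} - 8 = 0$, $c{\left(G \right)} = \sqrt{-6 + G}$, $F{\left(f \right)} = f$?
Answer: $\frac{482139504}{203861291} - \frac{33768 i \sqrt{7}}{203861291} \approx 2.365 - 0.00043825 i$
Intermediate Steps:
$L{\left(H \right)} = 8$ ($L{\left(H \right)} = 8 + 0 = 8$)
$v{\left(h \right)} = -1$ ($v{\left(h \right)} = \frac{3 - 6}{3} = \frac{1}{3} \left(-3\right) = -1$)
$o{\left(C \right)} = \frac{\sqrt{-6 + C}}{C}$
$\frac{-45500 + 11732}{o{\left(v{\left(L{\left(-2 \right)} \right)} \right)} - 14278} = \frac{-45500 + 11732}{\frac{\sqrt{-6 - 1}}{-1} - 14278} = - \frac{33768}{- \sqrt{-7} - 14278} = - \frac{33768}{- i \sqrt{7} - 14278} = - \frac{33768}{-14278 - i \sqrt{7}}$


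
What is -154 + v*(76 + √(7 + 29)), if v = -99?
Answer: -8272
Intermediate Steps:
-154 + v*(76 + √(7 + 29)) = -154 - 99*(76 + √(7 + 29)) = -154 - 99*(76 + √36) = -154 - 99*(76 + 6) = -154 - 99*82 = -154 - 8118 = -8272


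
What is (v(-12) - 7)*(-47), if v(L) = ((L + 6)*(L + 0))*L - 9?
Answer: 41360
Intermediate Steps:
v(L) = -9 + L²*(6 + L) (v(L) = ((6 + L)*L)*L - 9 = (L*(6 + L))*L - 9 = L²*(6 + L) - 9 = -9 + L²*(6 + L))
(v(-12) - 7)*(-47) = ((-9 + (-12)³ + 6*(-12)²) - 7)*(-47) = ((-9 - 1728 + 6*144) - 7)*(-47) = ((-9 - 1728 + 864) - 7)*(-47) = (-873 - 7)*(-47) = -880*(-47) = 41360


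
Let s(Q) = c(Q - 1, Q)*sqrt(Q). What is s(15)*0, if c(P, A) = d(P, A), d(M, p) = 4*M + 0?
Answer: 0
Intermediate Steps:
d(M, p) = 4*M
c(P, A) = 4*P
s(Q) = sqrt(Q)*(-4 + 4*Q) (s(Q) = (4*(Q - 1))*sqrt(Q) = (4*(-1 + Q))*sqrt(Q) = (-4 + 4*Q)*sqrt(Q) = sqrt(Q)*(-4 + 4*Q))
s(15)*0 = (4*sqrt(15)*(-1 + 15))*0 = (4*sqrt(15)*14)*0 = (56*sqrt(15))*0 = 0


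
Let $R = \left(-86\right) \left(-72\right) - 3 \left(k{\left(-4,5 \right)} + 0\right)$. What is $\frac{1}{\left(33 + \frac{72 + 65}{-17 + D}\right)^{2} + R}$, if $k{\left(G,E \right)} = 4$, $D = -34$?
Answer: $\frac{2601}{18464296} \approx 0.00014087$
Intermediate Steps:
$R = 6180$ ($R = \left(-86\right) \left(-72\right) - 3 \left(4 + 0\right) = 6192 - 12 = 6180$)
$\frac{1}{\left(33 + \frac{72 + 65}{-17 + D}\right)^{2} + R} = \frac{1}{\left(33 + \frac{72 + 65}{-17 - 34}\right)^{2} + 6180} = \frac{1}{\left(33 + \frac{137}{-51}\right)^{2} + 6180} = \frac{1}{\left(33 + 137 \left(- \frac{1}{51}\right)\right)^{2} + 6180} = \frac{1}{\left(33 - \frac{137}{51}\right)^{2} + 6180} = \frac{1}{\left(\frac{1546}{51}\right)^{2} + 6180} = \frac{1}{\frac{2390116}{2601} + 6180} = \frac{1}{\frac{18464296}{2601}} = \frac{2601}{18464296}$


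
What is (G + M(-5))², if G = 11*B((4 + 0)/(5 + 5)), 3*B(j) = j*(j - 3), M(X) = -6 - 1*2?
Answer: 784996/5625 ≈ 139.55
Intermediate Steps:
M(X) = -8 (M(X) = -6 - 2 = -8)
B(j) = j*(-3 + j)/3 (B(j) = (j*(j - 3))/3 = (j*(-3 + j))/3 = j*(-3 + j)/3)
G = -286/75 (G = 11*(((4 + 0)/(5 + 5))*(-3 + (4 + 0)/(5 + 5))/3) = 11*((4/10)*(-3 + 4/10)/3) = 11*((4*(⅒))*(-3 + 4*(⅒))/3) = 11*((⅓)*(⅖)*(-3 + ⅖)) = 11*((⅓)*(⅖)*(-13/5)) = 11*(-26/75) = -286/75 ≈ -3.8133)
(G + M(-5))² = (-286/75 - 8)² = (-886/75)² = 784996/5625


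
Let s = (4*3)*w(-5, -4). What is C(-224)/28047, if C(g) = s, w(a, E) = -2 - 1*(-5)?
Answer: 12/9349 ≈ 0.0012836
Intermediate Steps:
w(a, E) = 3 (w(a, E) = -2 + 5 = 3)
s = 36 (s = (4*3)*3 = 12*3 = 36)
C(g) = 36
C(-224)/28047 = 36/28047 = 36*(1/28047) = 12/9349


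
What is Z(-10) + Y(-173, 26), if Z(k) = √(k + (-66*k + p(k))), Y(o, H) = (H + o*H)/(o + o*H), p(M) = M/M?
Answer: 4472/4671 + √651 ≈ 26.472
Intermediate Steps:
p(M) = 1
Y(o, H) = (H + H*o)/(o + H*o)
Z(k) = √(1 - 65*k) (Z(k) = √(k + (-66*k + 1)) = √(k + (1 - 66*k)) = √(1 - 65*k))
Z(-10) + Y(-173, 26) = √(1 - 65*(-10)) + 26*(1 - 173)/(-173*(1 + 26)) = √(1 + 650) + 26*(-1/173)*(-172)/27 = √651 + 26*(-1/173)*(1/27)*(-172) = √651 + 4472/4671 = 4472/4671 + √651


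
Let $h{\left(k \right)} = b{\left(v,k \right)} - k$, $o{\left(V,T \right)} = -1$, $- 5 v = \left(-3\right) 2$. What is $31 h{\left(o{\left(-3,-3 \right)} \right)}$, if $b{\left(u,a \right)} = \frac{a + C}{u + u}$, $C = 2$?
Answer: $\frac{527}{12} \approx 43.917$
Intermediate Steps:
$v = \frac{6}{5}$ ($v = - \frac{\left(-3\right) 2}{5} = \left(- \frac{1}{5}\right) \left(-6\right) = \frac{6}{5} \approx 1.2$)
$b{\left(u,a \right)} = \frac{2 + a}{2 u}$ ($b{\left(u,a \right)} = \frac{a + 2}{u + u} = \frac{2 + a}{2 u}$)
$h{\left(k \right)} = \frac{5}{6} - \frac{7 k}{12}$ ($h{\left(k \right)} = \frac{2 + k}{2 \cdot \frac{6}{5}} - k = \frac{1}{2} \cdot \frac{5}{6} \left(2 + k\right) - k = \left(\frac{5}{6} + \frac{5 k}{12}\right) - k = \frac{5}{6} - \frac{7 k}{12}$)
$31 h{\left(o{\left(-3,-3 \right)} \right)} = 31 \left(\frac{5}{6} - - \frac{7}{12}\right) = 31 \left(\frac{5}{6} + \frac{7}{12}\right) = 31 \cdot \frac{17}{12} = \frac{527}{12}$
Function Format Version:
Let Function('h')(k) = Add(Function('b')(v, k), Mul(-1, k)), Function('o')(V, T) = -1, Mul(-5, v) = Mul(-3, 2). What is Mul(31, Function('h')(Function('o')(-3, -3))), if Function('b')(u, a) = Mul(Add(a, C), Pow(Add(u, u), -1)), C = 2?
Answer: Rational(527, 12) ≈ 43.917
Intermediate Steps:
v = Rational(6, 5) (v = Mul(Rational(-1, 5), Mul(-3, 2)) = Mul(Rational(-1, 5), -6) = Rational(6, 5) ≈ 1.2000)
Function('b')(u, a) = Mul(Rational(1, 2), Pow(u, -1), Add(2, a)) (Function('b')(u, a) = Mul(Add(a, 2), Pow(Add(u, u), -1)) = Mul(Add(2, a), Pow(Mul(2, u), -1)) = Mul(Add(2, a), Mul(Rational(1, 2), Pow(u, -1))) = Mul(Rational(1, 2), Pow(u, -1), Add(2, a)))
Function('h')(k) = Add(Rational(5, 6), Mul(Rational(-7, 12), k)) (Function('h')(k) = Add(Mul(Rational(1, 2), Pow(Rational(6, 5), -1), Add(2, k)), Mul(-1, k)) = Add(Mul(Rational(1, 2), Rational(5, 6), Add(2, k)), Mul(-1, k)) = Add(Add(Rational(5, 6), Mul(Rational(5, 12), k)), Mul(-1, k)) = Add(Rational(5, 6), Mul(Rational(-7, 12), k)))
Mul(31, Function('h')(Function('o')(-3, -3))) = Mul(31, Add(Rational(5, 6), Mul(Rational(-7, 12), -1))) = Mul(31, Add(Rational(5, 6), Rational(7, 12))) = Mul(31, Rational(17, 12)) = Rational(527, 12)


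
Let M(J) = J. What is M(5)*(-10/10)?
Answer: -5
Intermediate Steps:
M(5)*(-10/10) = 5*(-10/10) = 5*(-10*⅒) = 5*(-1) = -5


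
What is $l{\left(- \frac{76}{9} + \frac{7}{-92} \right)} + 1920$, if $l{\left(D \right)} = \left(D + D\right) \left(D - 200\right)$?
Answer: $\frac{1876241665}{342792} \approx 5473.4$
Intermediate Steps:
$l{\left(D \right)} = 2 D \left(-200 + D\right)$
$l{\left(- \frac{76}{9} + \frac{7}{-92} \right)} + 1920 = 2 \left(- \frac{76}{9} + \frac{7}{-92}\right) \left(-200 + \left(- \frac{76}{9} + \frac{7}{-92}\right)\right) + 1920 = 2 \left(\left(-76\right) \frac{1}{9} + 7 \left(- \frac{1}{92}\right)\right) \left(-200 + \left(\left(-76\right) \frac{1}{9} + 7 \left(- \frac{1}{92}\right)\right)\right) + 1920 = 2 \left(- \frac{76}{9} - \frac{7}{92}\right) \left(-200 - \frac{7055}{828}\right) + 1920 = 2 \left(- \frac{7055}{828}\right) \left(-200 - \frac{7055}{828}\right) + 1920 = 2 \left(- \frac{7055}{828}\right) \left(- \frac{172655}{828}\right) + 1920 = \frac{1218081025}{342792} + 1920 = \frac{1876241665}{342792}$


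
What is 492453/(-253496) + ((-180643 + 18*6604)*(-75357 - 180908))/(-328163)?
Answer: -4012938723225079/83188007848 ≈ -48239.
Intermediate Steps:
492453/(-253496) + ((-180643 + 18*6604)*(-75357 - 180908))/(-328163) = 492453*(-1/253496) + ((-180643 + 118872)*(-256265))*(-1/328163) = -492453/253496 - 61771*(-256265)*(-1/328163) = -492453/253496 + 15829745315*(-1/328163) = -492453/253496 - 15829745315/328163 = -4012938723225079/83188007848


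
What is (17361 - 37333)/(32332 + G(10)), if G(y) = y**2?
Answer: -4993/8108 ≈ -0.61581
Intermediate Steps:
(17361 - 37333)/(32332 + G(10)) = (17361 - 37333)/(32332 + 10**2) = -19972/(32332 + 100) = -19972/32432 = -19972*1/32432 = -4993/8108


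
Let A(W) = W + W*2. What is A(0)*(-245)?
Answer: 0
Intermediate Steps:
A(W) = 3*W (A(W) = W + 2*W = 3*W)
A(0)*(-245) = (3*0)*(-245) = 0*(-245) = 0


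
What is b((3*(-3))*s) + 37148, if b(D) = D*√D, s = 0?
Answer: 37148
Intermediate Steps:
b(D) = D^(3/2)
b((3*(-3))*s) + 37148 = ((3*(-3))*0)^(3/2) + 37148 = (-9*0)^(3/2) + 37148 = 0^(3/2) + 37148 = 0 + 37148 = 37148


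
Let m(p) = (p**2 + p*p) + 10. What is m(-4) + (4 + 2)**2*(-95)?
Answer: -3378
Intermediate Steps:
m(p) = 10 + 2*p**2 (m(p) = (p**2 + p**2) + 10 = 2*p**2 + 10 = 10 + 2*p**2)
m(-4) + (4 + 2)**2*(-95) = (10 + 2*(-4)**2) + (4 + 2)**2*(-95) = (10 + 2*16) + 6**2*(-95) = (10 + 32) + 36*(-95) = 42 - 3420 = -3378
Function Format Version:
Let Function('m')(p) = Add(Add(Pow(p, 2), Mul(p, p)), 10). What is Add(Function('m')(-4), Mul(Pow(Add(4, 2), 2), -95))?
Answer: -3378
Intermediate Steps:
Function('m')(p) = Add(10, Mul(2, Pow(p, 2))) (Function('m')(p) = Add(Add(Pow(p, 2), Pow(p, 2)), 10) = Add(Mul(2, Pow(p, 2)), 10) = Add(10, Mul(2, Pow(p, 2))))
Add(Function('m')(-4), Mul(Pow(Add(4, 2), 2), -95)) = Add(Add(10, Mul(2, Pow(-4, 2))), Mul(Pow(Add(4, 2), 2), -95)) = Add(Add(10, Mul(2, 16)), Mul(Pow(6, 2), -95)) = Add(Add(10, 32), Mul(36, -95)) = Add(42, -3420) = -3378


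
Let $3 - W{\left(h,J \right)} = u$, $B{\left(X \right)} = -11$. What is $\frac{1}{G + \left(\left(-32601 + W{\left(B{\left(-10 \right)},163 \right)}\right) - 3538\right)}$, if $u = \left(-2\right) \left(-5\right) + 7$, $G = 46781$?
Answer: $\frac{1}{10628} \approx 9.4091 \cdot 10^{-5}$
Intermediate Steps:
$u = 17$ ($u = 10 + 7 = 17$)
$W{\left(h,J \right)} = -14$ ($W{\left(h,J \right)} = 3 - 17 = -14$)
$\frac{1}{G + \left(\left(-32601 + W{\left(B{\left(-10 \right)},163 \right)}\right) - 3538\right)} = \frac{1}{46781 - 36153} = \frac{1}{10628}$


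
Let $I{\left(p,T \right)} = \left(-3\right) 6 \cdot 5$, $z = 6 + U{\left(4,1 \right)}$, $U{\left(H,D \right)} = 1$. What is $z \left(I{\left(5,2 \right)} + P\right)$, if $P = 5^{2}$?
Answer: $-455$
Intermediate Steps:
$z = 7$ ($z = 6 + 1 = 7$)
$I{\left(p,T \right)} = -90$ ($I{\left(p,T \right)} = \left(-18\right) 5 = -90$)
$P = 25$
$z \left(I{\left(5,2 \right)} + P\right) = 7 \left(-90 + 25\right) = 7 \left(-65\right) = -455$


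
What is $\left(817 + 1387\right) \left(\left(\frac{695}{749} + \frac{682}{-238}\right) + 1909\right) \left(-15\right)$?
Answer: $- \frac{802783582500}{12733} \approx -6.3047 \cdot 10^{7}$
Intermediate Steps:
$\left(817 + 1387\right) \left(\left(\frac{695}{749} + \frac{682}{-238}\right) + 1909\right) \left(-15\right) = 2204 \left(\left(695 \cdot \frac{1}{749} + 682 \left(- \frac{1}{238}\right)\right) + 1909\right) \left(-15\right) = 2204 \left(\left(\frac{695}{749} - \frac{341}{119}\right) + 1909\right) \left(-15\right) = 2204 \left(- \frac{24672}{12733} + 1909\right) \left(-15\right) = 2204 \cdot \frac{24282625}{12733} \left(-15\right) = \frac{53518905500}{12733} \left(-15\right) = - \frac{802783582500}{12733}$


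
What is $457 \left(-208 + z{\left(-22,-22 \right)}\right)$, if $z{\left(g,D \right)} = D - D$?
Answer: $-95056$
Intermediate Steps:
$z{\left(g,D \right)} = 0$
$457 \left(-208 + z{\left(-22,-22 \right)}\right) = 457 \left(-208 + 0\right) = 457 \left(-208\right) = -95056$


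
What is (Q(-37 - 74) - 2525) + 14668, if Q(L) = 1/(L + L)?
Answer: 2695745/222 ≈ 12143.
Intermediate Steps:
Q(L) = 1/(2*L)
(Q(-37 - 74) - 2525) + 14668 = (1/(2*(-37 - 74)) - 2525) + 14668 = ((1/2)/(-111) - 2525) + 14668 = ((1/2)*(-1/111) - 2525) + 14668 = (-1/222 - 2525) + 14668 = -560551/222 + 14668 = 2695745/222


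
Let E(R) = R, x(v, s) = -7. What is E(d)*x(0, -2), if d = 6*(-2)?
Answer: 84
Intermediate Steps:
d = -12
E(d)*x(0, -2) = -12*(-7) = 84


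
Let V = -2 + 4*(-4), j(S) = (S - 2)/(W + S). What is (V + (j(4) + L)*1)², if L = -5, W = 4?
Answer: 8281/16 ≈ 517.56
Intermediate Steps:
j(S) = (-2 + S)/(4 + S) (j(S) = (S - 2)/(4 + S) = (-2 + S)/(4 + S))
V = -18 (V = -2 - 16 = -18)
(V + (j(4) + L)*1)² = (-18 + ((-2 + 4)/(4 + 4) - 5)*1)² = (-18 + (2/8 - 5)*1)² = (-18 + ((⅛)*2 - 5)*1)² = (-18 + (¼ - 5)*1)² = (-18 - 19/4*1)² = (-18 - 19/4)² = (-91/4)² = 8281/16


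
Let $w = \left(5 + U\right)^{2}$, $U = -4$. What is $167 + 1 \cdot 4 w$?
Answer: $171$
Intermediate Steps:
$w = 1$ ($w = \left(5 - 4\right)^{2} = 1^{2} = 1$)
$167 + 1 \cdot 4 w = 167 + 1 \cdot 4 \cdot 1 = 167 + 4 \cdot 1 = 167 + 4 = 171$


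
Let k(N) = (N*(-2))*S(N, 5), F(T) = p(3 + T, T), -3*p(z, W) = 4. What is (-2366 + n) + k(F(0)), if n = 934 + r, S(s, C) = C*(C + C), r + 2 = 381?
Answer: -2759/3 ≈ -919.67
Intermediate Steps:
r = 379 (r = -2 + 381 = 379)
S(s, C) = 2*C² (S(s, C) = C*(2*C) = 2*C²)
p(z, W) = -4/3 (p(z, W) = -⅓*4 = -4/3)
F(T) = -4/3
n = 1313 (n = 934 + 379 = 1313)
k(N) = -100*N (k(N) = (N*(-2))*(2*5²) = (-2*N)*(2*25) = -2*N*50 = -100*N)
(-2366 + n) + k(F(0)) = (-2366 + 1313) - 100*(-4/3) = -1053 + 400/3 = -2759/3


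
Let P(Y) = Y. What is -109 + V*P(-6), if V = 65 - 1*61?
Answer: -133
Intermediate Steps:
V = 4 (V = 65 - 61 = 4)
-109 + V*P(-6) = -109 + 4*(-6) = -109 - 24 = -133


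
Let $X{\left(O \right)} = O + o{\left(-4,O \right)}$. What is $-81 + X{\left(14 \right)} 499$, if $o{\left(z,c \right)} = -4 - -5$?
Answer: $7404$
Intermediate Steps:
$o{\left(z,c \right)} = 1$ ($o{\left(z,c \right)} = -4 + 5 = 1$)
$X{\left(O \right)} = 1 + O$ ($X{\left(O \right)} = O + 1 = 1 + O$)
$-81 + X{\left(14 \right)} 499 = -81 + \left(1 + 14\right) 499 = -81 + 15 \cdot 499 = -81 + 7485 = 7404$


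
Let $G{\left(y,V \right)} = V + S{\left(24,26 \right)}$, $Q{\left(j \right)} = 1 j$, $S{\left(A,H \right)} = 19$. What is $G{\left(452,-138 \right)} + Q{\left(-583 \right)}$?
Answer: $-702$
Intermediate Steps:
$Q{\left(j \right)} = j$
$G{\left(y,V \right)} = 19 + V$ ($G{\left(y,V \right)} = V + 19 = 19 + V$)
$G{\left(452,-138 \right)} + Q{\left(-583 \right)} = \left(19 - 138\right) - 583 = -119 - 583 = -702$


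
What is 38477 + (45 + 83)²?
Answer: 54861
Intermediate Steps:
38477 + (45 + 83)² = 38477 + 128² = 38477 + 16384 = 54861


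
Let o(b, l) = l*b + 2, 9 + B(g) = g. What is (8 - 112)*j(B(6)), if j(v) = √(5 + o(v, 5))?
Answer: -208*I*√2 ≈ -294.16*I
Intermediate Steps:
B(g) = -9 + g
o(b, l) = 2 + b*l (o(b, l) = b*l + 2 = 2 + b*l)
j(v) = √(7 + 5*v) (j(v) = √(5 + (2 + v*5)) = √(5 + (2 + 5*v)) = √(7 + 5*v))
(8 - 112)*j(B(6)) = (8 - 112)*√(7 + 5*(-9 + 6)) = -104*√(7 + 5*(-3)) = -104*√(7 - 15) = -208*I*√2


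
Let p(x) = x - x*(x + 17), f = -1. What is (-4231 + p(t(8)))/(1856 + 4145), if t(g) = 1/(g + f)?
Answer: -207432/294049 ≈ -0.70543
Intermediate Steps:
t(g) = 1/(-1 + g) (t(g) = 1/(g - 1) = 1/(-1 + g))
p(x) = x - x*(17 + x)
(-4231 + p(t(8)))/(1856 + 4145) = (-4231 - (16 + 1/(-1 + 8))/(-1 + 8))/(1856 + 4145) = (-4231 - 1*(16 + 1/7)/7)/6001 = (-4231 - 1*1/7*(16 + 1/7))*(1/6001) = (-4231 - 1*1/7*113/7)*(1/6001) = (-4231 - 113/49)*(1/6001) = -207432/49*1/6001 = -207432/294049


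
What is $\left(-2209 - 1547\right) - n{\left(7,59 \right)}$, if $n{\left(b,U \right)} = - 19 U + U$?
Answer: $-2694$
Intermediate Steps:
$n{\left(b,U \right)} = - 18 U$
$\left(-2209 - 1547\right) - n{\left(7,59 \right)} = \left(-2209 - 1547\right) - \left(-18\right) 59 = -3756 - -1062 = -3756 + 1062 = -2694$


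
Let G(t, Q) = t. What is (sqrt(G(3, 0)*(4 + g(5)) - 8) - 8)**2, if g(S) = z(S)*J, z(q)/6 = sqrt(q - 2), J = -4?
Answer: 4*(4 - sqrt(1 - 18*sqrt(3)))**2 ≈ -56.708 - 175.79*I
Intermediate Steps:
z(q) = 6*sqrt(-2 + q) (z(q) = 6*sqrt(q - 2) = 6*sqrt(-2 + q))
g(S) = -24*sqrt(-2 + S) (g(S) = (6*sqrt(-2 + S))*(-4) = -24*sqrt(-2 + S))
(sqrt(G(3, 0)*(4 + g(5)) - 8) - 8)**2 = (sqrt(3*(4 - 24*sqrt(-2 + 5)) - 8) - 8)**2 = (sqrt(3*(4 - 24*sqrt(3)) - 8) - 8)**2 = (sqrt((12 - 72*sqrt(3)) - 8) - 8)**2 = (sqrt(4 - 72*sqrt(3)) - 8)**2 = (-8 + sqrt(4 - 72*sqrt(3)))**2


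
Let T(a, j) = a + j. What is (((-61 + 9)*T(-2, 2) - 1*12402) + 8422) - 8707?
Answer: -12687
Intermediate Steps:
(((-61 + 9)*T(-2, 2) - 1*12402) + 8422) - 8707 = (((-61 + 9)*(-2 + 2) - 1*12402) + 8422) - 8707 = ((-52*0 - 12402) + 8422) - 8707 = ((0 - 12402) + 8422) - 8707 = (-12402 + 8422) - 8707 = -3980 - 8707 = -12687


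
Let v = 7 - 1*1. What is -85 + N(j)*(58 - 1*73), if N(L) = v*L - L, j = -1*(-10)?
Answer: -835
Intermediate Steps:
v = 6 (v = 7 - 1 = 6)
j = 10
N(L) = 5*L (N(L) = 6*L - L = 5*L)
-85 + N(j)*(58 - 1*73) = -85 + (5*10)*(58 - 1*73) = -85 + 50*(58 - 73) = -85 + 50*(-15) = -85 - 750 = -835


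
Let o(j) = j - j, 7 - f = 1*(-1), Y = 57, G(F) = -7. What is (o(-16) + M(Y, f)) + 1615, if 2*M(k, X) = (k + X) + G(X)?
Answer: 1644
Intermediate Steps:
f = 8 (f = 7 - (-1) = 7 - 1*(-1) = 7 + 1 = 8)
M(k, X) = -7/2 + X/2 + k/2 (M(k, X) = ((k + X) - 7)/2 = ((X + k) - 7)/2 = (-7 + X + k)/2 = -7/2 + X/2 + k/2)
o(j) = 0
(o(-16) + M(Y, f)) + 1615 = (0 + (-7/2 + (½)*8 + (½)*57)) + 1615 = (0 + (-7/2 + 4 + 57/2)) + 1615 = (0 + 29) + 1615 = 29 + 1615 = 1644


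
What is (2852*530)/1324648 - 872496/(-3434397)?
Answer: 264460300447/189556963219 ≈ 1.3951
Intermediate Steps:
(2852*530)/1324648 - 872496/(-3434397) = 1511560*(1/1324648) - 872496*(-1/3434397) = 188945/165581 + 290832/1144799 = 264460300447/189556963219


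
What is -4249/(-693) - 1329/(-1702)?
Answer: 1164685/168498 ≈ 6.9122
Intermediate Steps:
-4249/(-693) - 1329/(-1702) = -4249*(-1/693) - 1329*(-1/1702) = 607/99 + 1329/1702 = 1164685/168498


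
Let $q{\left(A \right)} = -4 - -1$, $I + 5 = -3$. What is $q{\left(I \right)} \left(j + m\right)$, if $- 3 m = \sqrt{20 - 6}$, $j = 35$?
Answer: $-105 + \sqrt{14} \approx -101.26$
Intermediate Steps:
$I = -8$ ($I = -5 - 3 = -8$)
$q{\left(A \right)} = -3$ ($q{\left(A \right)} = -4 + 1 = -3$)
$m = - \frac{\sqrt{14}}{3}$ ($m = - \frac{\sqrt{20 - 6}}{3} = - \frac{\sqrt{14}}{3} \approx -1.2472$)
$q{\left(I \right)} \left(j + m\right) = - 3 \left(35 - \frac{\sqrt{14}}{3}\right) = -105 + \sqrt{14}$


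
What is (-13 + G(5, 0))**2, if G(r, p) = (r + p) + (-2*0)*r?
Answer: 64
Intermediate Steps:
G(r, p) = p + r (G(r, p) = (p + r) + 0*r = (p + r) + 0 = p + r)
(-13 + G(5, 0))**2 = (-13 + (0 + 5))**2 = (-13 + 5)**2 = (-8)**2 = 64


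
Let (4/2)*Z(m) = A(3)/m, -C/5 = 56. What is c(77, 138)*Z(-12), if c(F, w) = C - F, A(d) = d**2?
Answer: 1071/8 ≈ 133.88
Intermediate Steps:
C = -280 (C = -5*56 = -280)
c(F, w) = -280 - F
Z(m) = 9/(2*m) (Z(m) = (3**2/m)/2 = (9/m)/2 = 9/(2*m))
c(77, 138)*Z(-12) = (-280 - 1*77)*((9/2)/(-12)) = (-280 - 77)*((9/2)*(-1/12)) = -357*(-3/8) = 1071/8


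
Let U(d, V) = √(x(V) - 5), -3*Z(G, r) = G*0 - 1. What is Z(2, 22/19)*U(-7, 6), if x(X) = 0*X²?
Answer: I*√5/3 ≈ 0.74536*I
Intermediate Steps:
x(X) = 0
Z(G, r) = ⅓ (Z(G, r) = -(G*0 - 1)/3 = -(0 - 1)/3 = -⅓*(-1) = ⅓)
U(d, V) = I*√5 (U(d, V) = √(0 - 5) = √(-5) = I*√5)
Z(2, 22/19)*U(-7, 6) = (I*√5)/3 = I*√5/3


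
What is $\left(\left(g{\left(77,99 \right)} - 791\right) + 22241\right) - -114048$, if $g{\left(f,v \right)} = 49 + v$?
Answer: $135646$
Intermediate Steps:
$\left(\left(g{\left(77,99 \right)} - 791\right) + 22241\right) - -114048 = \left(\left(\left(49 + 99\right) - 791\right) + 22241\right) - -114048 = \left(\left(148 - 791\right) + 22241\right) + 114048 = \left(-643 + 22241\right) + 114048 = 21598 + 114048 = 135646$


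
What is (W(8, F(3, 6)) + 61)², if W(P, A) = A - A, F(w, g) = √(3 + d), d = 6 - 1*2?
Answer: 3721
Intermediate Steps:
d = 4 (d = 6 - 2 = 4)
F(w, g) = √7 (F(w, g) = √(3 + 4) = √7)
W(P, A) = 0
(W(8, F(3, 6)) + 61)² = (0 + 61)² = 61² = 3721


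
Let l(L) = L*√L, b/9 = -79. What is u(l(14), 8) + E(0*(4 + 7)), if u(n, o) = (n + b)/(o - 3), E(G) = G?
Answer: -711/5 + 14*√14/5 ≈ -131.72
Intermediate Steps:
b = -711 (b = 9*(-79) = -711)
l(L) = L^(3/2)
u(n, o) = (-711 + n)/(-3 + o) (u(n, o) = (n - 711)/(o - 3) = (-711 + n)/(-3 + o))
u(l(14), 8) + E(0*(4 + 7)) = (-711 + 14^(3/2))/(-3 + 8) + 0*(4 + 7) = (-711 + 14*√14)/5 + 0*11 = (-711 + 14*√14)/5 + 0 = (-711/5 + 14*√14/5) + 0 = -711/5 + 14*√14/5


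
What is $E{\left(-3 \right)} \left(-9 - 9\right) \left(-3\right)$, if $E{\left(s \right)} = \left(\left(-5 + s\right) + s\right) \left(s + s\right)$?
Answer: $3564$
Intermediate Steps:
$E{\left(s \right)} = 2 s \left(-5 + 2 s\right)$ ($E{\left(s \right)} = \left(-5 + 2 s\right) 2 s = 2 s \left(-5 + 2 s\right)$)
$E{\left(-3 \right)} \left(-9 - 9\right) \left(-3\right) = 2 \left(-3\right) \left(-5 + 2 \left(-3\right)\right) \left(-9 - 9\right) \left(-3\right) = 2 \left(-3\right) \left(-5 - 6\right) \left(-9 - 9\right) \left(-3\right) = 2 \left(-3\right) \left(-11\right) \left(-18\right) \left(-3\right) = 66 \left(-18\right) \left(-3\right) = \left(-1188\right) \left(-3\right) = 3564$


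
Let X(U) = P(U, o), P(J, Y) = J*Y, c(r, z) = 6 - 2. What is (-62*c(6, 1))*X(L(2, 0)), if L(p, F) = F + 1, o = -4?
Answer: 992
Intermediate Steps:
c(r, z) = 4
L(p, F) = 1 + F
X(U) = -4*U (X(U) = U*(-4) = -4*U)
(-62*c(6, 1))*X(L(2, 0)) = (-62*4)*(-4*(1 + 0)) = -(-992) = -248*(-4) = 992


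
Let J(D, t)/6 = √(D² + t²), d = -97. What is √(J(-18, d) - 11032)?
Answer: √(-11032 + 6*√9733) ≈ 102.18*I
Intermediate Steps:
J(D, t) = 6*√(D² + t²)
√(J(-18, d) - 11032) = √(6*√((-18)² + (-97)²) - 11032) = √(6*√(324 + 9409) - 11032) = √(6*√9733 - 11032) = √(-11032 + 6*√9733)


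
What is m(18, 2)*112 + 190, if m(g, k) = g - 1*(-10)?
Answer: 3326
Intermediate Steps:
m(g, k) = 10 + g (m(g, k) = g + 10 = 10 + g)
m(18, 2)*112 + 190 = (10 + 18)*112 + 190 = 28*112 + 190 = 3136 + 190 = 3326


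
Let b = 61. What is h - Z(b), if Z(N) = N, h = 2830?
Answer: 2769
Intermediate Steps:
h - Z(b) = 2830 - 1*61 = 2830 - 61 = 2769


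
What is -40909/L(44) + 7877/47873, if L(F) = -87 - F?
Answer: 1959468444/6271363 ≈ 312.45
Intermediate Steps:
-40909/L(44) + 7877/47873 = -40909/(-87 - 1*44) + 7877/47873 = -40909/(-87 - 44) + 7877*(1/47873) = -40909/(-131) + 7877/47873 = -40909*(-1/131) + 7877/47873 = 40909/131 + 7877/47873 = 1959468444/6271363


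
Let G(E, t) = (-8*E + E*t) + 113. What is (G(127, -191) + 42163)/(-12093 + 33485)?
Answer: 2429/3056 ≈ 0.79483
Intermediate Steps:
G(E, t) = 113 - 8*E + E*t
(G(127, -191) + 42163)/(-12093 + 33485) = ((113 - 8*127 + 127*(-191)) + 42163)/(-12093 + 33485) = ((113 - 1016 - 24257) + 42163)/21392 = (-25160 + 42163)*(1/21392) = 17003*(1/21392) = 2429/3056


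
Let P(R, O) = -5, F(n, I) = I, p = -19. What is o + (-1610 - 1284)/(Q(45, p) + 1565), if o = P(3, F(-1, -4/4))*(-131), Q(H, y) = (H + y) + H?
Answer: 534343/818 ≈ 653.23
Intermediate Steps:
Q(H, y) = y + 2*H
o = 655 (o = -5*(-131) = 655)
o + (-1610 - 1284)/(Q(45, p) + 1565) = 655 + (-1610 - 1284)/((-19 + 2*45) + 1565) = 655 - 2894/((-19 + 90) + 1565) = 655 - 2894/(71 + 1565) = 655 - 2894/1636 = 655 - 2894*1/1636 = 655 - 1447/818 = 534343/818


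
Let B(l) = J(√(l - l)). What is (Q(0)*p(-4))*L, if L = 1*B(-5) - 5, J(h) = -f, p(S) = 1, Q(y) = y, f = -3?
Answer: 0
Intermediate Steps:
J(h) = 3 (J(h) = -1*(-3) = 3)
B(l) = 3
L = -2 (L = 1*3 - 5 = 3 - 5 = -2)
(Q(0)*p(-4))*L = (0*1)*(-2) = 0*(-2) = 0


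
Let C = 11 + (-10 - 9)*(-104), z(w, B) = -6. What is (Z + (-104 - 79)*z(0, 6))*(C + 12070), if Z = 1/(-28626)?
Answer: 441830444779/28626 ≈ 1.5435e+7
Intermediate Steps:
C = 1987 (C = 11 - 19*(-104) = 11 + 1976 = 1987)
Z = -1/28626 ≈ -3.4933e-5
(Z + (-104 - 79)*z(0, 6))*(C + 12070) = (-1/28626 + (-104 - 79)*(-6))*(1987 + 12070) = (-1/28626 - 183*(-6))*14057 = (-1/28626 + 1098)*14057 = (31431347/28626)*14057 = 441830444779/28626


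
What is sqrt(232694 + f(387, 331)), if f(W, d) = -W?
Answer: sqrt(232307) ≈ 481.98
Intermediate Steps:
sqrt(232694 + f(387, 331)) = sqrt(232694 - 1*387) = sqrt(232694 - 387) = sqrt(232307)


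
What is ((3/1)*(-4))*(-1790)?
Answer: 21480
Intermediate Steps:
((3/1)*(-4))*(-1790) = ((3*1)*(-4))*(-1790) = (3*(-4))*(-1790) = -12*(-1790) = 21480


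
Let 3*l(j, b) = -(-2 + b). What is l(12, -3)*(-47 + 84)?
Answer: 185/3 ≈ 61.667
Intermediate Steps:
l(j, b) = 2/3 - b/3 (l(j, b) = (-(-2 + b))/3 = (2 - b)/3 = 2/3 - b/3)
l(12, -3)*(-47 + 84) = (2/3 - 1/3*(-3))*(-47 + 84) = (2/3 + 1)*37 = (5/3)*37 = 185/3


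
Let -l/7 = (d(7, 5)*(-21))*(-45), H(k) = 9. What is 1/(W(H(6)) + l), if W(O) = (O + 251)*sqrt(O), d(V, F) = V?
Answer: -1/45525 ≈ -2.1966e-5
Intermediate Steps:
W(O) = sqrt(O)*(251 + O) (W(O) = (251 + O)*sqrt(O) = sqrt(O)*(251 + O))
l = -46305 (l = -7*7*(-21)*(-45) = -(-1029)*(-45) = -7*6615 = -46305)
1/(W(H(6)) + l) = 1/(sqrt(9)*(251 + 9) - 46305) = 1/(3*260 - 46305) = 1/(780 - 46305) = 1/(-45525) = -1/45525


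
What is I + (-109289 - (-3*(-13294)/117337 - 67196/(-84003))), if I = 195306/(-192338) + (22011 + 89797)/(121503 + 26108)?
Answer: -899532138440562348106052/8230660301079209697 ≈ -1.0929e+5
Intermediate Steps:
I = -215423143/835035427 (I = 195306*(-1/192338) + 111808/147611 = -97653/96169 + 111808*(1/147611) = -97653/96169 + 111808/147611 = -215423143/835035427 ≈ -0.25798)
I + (-109289 - (-3*(-13294)/117337 - 67196/(-84003))) = -215423143/835035427 + (-109289 - (-3*(-13294)/117337 - 67196/(-84003))) = -215423143/835035427 + (-109289 - (39882*(1/117337) - 67196*(-1/84003))) = -215423143/835035427 + (-109289 - (39882/117337 + 67196/84003)) = -215423143/835035427 + (-109289 - 1*11234784698/9856660011) = -215423143/835035427 + (-109289 - 11234784698/9856660011) = -215423143/835035427 - 1077235750726877/9856660011 = -899532138440562348106052/8230660301079209697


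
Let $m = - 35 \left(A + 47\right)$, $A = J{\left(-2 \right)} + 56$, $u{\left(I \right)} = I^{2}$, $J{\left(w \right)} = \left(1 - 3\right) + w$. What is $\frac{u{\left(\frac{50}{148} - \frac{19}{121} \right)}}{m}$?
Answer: $- \frac{2621161}{277803311940} \approx -9.4353 \cdot 10^{-6}$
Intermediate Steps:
$J{\left(w \right)} = -2 + w$
$A = 52$ ($A = \left(-2 - 2\right) + 56 = -4 + 56 = 52$)
$m = -3465$ ($m = - 35 \left(52 + 47\right) = \left(-35\right) 99 = -3465$)
$\frac{u{\left(\frac{50}{148} - \frac{19}{121} \right)}}{m} = \frac{\left(\frac{50}{148} - \frac{19}{121}\right)^{2}}{-3465} = \left(50 \cdot \frac{1}{148} - \frac{19}{121}\right)^{2} \left(- \frac{1}{3465}\right) = \left(\frac{25}{74} - \frac{19}{121}\right)^{2} \left(- \frac{1}{3465}\right) = \left(\frac{1619}{8954}\right)^{2} \left(- \frac{1}{3465}\right) = \frac{2621161}{80174116} \left(- \frac{1}{3465}\right) = - \frac{2621161}{277803311940}$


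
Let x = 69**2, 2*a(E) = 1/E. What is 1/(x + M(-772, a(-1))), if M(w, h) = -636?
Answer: 1/4125 ≈ 0.00024242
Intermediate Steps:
a(E) = 1/(2*E)
x = 4761
1/(x + M(-772, a(-1))) = 1/(4761 - 636) = 1/4125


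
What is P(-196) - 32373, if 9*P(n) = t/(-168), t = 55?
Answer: -48948031/1512 ≈ -32373.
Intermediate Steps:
P(n) = -55/1512 (P(n) = (55/(-168))/9 = (55*(-1/168))/9 = (⅑)*(-55/168) = -55/1512)
P(-196) - 32373 = -55/1512 - 32373 = -48948031/1512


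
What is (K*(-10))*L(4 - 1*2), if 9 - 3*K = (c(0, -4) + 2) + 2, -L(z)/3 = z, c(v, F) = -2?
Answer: 140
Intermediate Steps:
L(z) = -3*z
K = 7/3 (K = 3 - ((-2 + 2) + 2)/3 = 3 - (0 + 2)/3 = 3 - ⅓*2 = 3 - ⅔ = 7/3 ≈ 2.3333)
(K*(-10))*L(4 - 1*2) = ((7/3)*(-10))*(-3*(4 - 1*2)) = -(-70)*(4 - 2) = -(-70)*2 = -70/3*(-6) = 140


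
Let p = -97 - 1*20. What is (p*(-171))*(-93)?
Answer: -1860651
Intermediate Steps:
p = -117 (p = -97 - 20 = -117)
(p*(-171))*(-93) = -117*(-171)*(-93) = 20007*(-93) = -1860651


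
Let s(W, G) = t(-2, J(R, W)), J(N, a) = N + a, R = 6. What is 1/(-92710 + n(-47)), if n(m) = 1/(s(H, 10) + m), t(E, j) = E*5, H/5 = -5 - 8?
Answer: -57/5284471 ≈ -1.0786e-5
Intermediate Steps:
H = -65 (H = 5*(-5 - 8) = 5*(-13) = -65)
t(E, j) = 5*E
s(W, G) = -10 (s(W, G) = 5*(-2) = -10)
n(m) = 1/(-10 + m)
1/(-92710 + n(-47)) = 1/(-92710 + 1/(-10 - 47)) = 1/(-92710 + 1/(-57)) = 1/(-92710 - 1/57) = 1/(-5284471/57) = -57/5284471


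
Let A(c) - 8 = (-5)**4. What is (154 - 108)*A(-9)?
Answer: 29118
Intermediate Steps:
A(c) = 633 (A(c) = 8 + (-5)**4 = 8 + 625 = 633)
(154 - 108)*A(-9) = (154 - 108)*633 = 46*633 = 29118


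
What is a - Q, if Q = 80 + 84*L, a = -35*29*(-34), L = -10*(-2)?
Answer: 32750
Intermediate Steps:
L = 20
a = 34510 (a = -1015*(-34) = 34510)
Q = 1760 (Q = 80 + 84*20 = 80 + 1680 = 1760)
a - Q = 34510 - 1*1760 = 34510 - 1760 = 32750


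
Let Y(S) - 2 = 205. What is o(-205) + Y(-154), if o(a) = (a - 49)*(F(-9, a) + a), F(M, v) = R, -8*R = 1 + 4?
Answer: 209743/4 ≈ 52436.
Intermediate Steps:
R = -5/8 (R = -(1 + 4)/8 = -⅛*5 = -5/8 ≈ -0.62500)
Y(S) = 207 (Y(S) = 2 + 205 = 207)
F(M, v) = -5/8
o(a) = (-49 + a)*(-5/8 + a) (o(a) = (a - 49)*(-5/8 + a) = (-49 + a)*(-5/8 + a))
o(-205) + Y(-154) = (245/8 + (-205)² - 397/8*(-205)) + 207 = (245/8 + 42025 + 81385/8) + 207 = 208915/4 + 207 = 209743/4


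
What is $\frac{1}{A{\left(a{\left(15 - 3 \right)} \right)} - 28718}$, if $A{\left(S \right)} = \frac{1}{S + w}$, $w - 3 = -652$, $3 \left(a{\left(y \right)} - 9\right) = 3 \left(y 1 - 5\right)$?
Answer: $- \frac{633}{18178495} \approx -3.4821 \cdot 10^{-5}$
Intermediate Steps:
$a{\left(y \right)} = 4 + y$ ($a{\left(y \right)} = 9 + \frac{3 \left(y 1 - 5\right)}{3} = 9 + \frac{3 \left(y - 5\right)}{3} = 9 + \frac{3 \left(-5 + y\right)}{3} = 9 + \frac{-15 + 3 y}{3} = 9 + \left(-5 + y\right) = 4 + y$)
$w = -649$ ($w = 3 - 652 = -649$)
$A{\left(S \right)} = \frac{1}{-649 + S}$ ($A{\left(S \right)} = \frac{1}{S - 649} = \frac{1}{-649 + S}$)
$\frac{1}{A{\left(a{\left(15 - 3 \right)} \right)} - 28718} = \frac{1}{\frac{1}{-649 + \left(4 + \left(15 - 3\right)\right)} - 28718} = \frac{1}{\frac{1}{-649 + \left(4 + 12\right)} - 28718} = \frac{1}{\frac{1}{-649 + 16} - 28718} = \frac{1}{\frac{1}{-633} - 28718} = \frac{1}{- \frac{1}{633} - 28718} = \frac{1}{- \frac{18178495}{633}} = - \frac{633}{18178495}$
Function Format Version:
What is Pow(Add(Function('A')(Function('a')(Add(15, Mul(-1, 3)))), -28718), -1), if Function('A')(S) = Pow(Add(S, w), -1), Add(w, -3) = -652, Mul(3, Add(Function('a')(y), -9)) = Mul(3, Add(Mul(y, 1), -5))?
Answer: Rational(-633, 18178495) ≈ -3.4821e-5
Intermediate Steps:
Function('a')(y) = Add(4, y) (Function('a')(y) = Add(9, Mul(Rational(1, 3), Mul(3, Add(Mul(y, 1), -5)))) = Add(9, Mul(Rational(1, 3), Mul(3, Add(y, -5)))) = Add(9, Mul(Rational(1, 3), Mul(3, Add(-5, y)))) = Add(9, Mul(Rational(1, 3), Add(-15, Mul(3, y)))) = Add(9, Add(-5, y)) = Add(4, y))
w = -649 (w = Add(3, -652) = -649)
Function('A')(S) = Pow(Add(-649, S), -1) (Function('A')(S) = Pow(Add(S, -649), -1) = Pow(Add(-649, S), -1))
Pow(Add(Function('A')(Function('a')(Add(15, Mul(-1, 3)))), -28718), -1) = Pow(Add(Pow(Add(-649, Add(4, Add(15, Mul(-1, 3)))), -1), -28718), -1) = Pow(Add(Pow(Add(-649, Add(4, Add(15, -3))), -1), -28718), -1) = Pow(Add(Pow(Add(-649, Add(4, 12)), -1), -28718), -1) = Pow(Add(Pow(Add(-649, 16), -1), -28718), -1) = Pow(Add(Pow(-633, -1), -28718), -1) = Pow(Add(Rational(-1, 633), -28718), -1) = Pow(Rational(-18178495, 633), -1) = Rational(-633, 18178495)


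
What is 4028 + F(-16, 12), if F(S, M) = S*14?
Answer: 3804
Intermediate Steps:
F(S, M) = 14*S
4028 + F(-16, 12) = 4028 + 14*(-16) = 4028 - 224 = 3804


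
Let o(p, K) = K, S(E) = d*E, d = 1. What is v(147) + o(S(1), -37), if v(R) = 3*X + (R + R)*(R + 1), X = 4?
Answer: 43487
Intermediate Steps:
S(E) = E (S(E) = 1*E = E)
v(R) = 12 + 2*R*(1 + R) (v(R) = 3*4 + (R + R)*(R + 1) = 12 + (2*R)*(1 + R) = 12 + 2*R*(1 + R))
v(147) + o(S(1), -37) = (12 + 2*147 + 2*147²) - 37 = (12 + 294 + 2*21609) - 37 = (12 + 294 + 43218) - 37 = 43524 - 37 = 43487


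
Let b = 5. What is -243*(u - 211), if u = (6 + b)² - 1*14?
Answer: 25272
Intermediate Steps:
u = 107 (u = (6 + 5)² - 1*14 = 11² - 14 = 121 - 14 = 107)
-243*(u - 211) = -243*(107 - 211) = -243*(-104) = -1*(-25272) = 25272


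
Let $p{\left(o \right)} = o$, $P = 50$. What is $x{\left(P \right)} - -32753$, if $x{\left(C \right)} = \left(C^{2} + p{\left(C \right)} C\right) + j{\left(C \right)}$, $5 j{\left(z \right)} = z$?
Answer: $37763$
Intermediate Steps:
$j{\left(z \right)} = \frac{z}{5}$
$x{\left(C \right)} = 2 C^{2} + \frac{C}{5}$ ($x{\left(C \right)} = \left(C^{2} + C C\right) + \frac{C}{5} = \left(C^{2} + C^{2}\right) + \frac{C}{5} = 2 C^{2} + \frac{C}{5}$)
$x{\left(P \right)} - -32753 = \frac{1}{5} \cdot 50 \left(1 + 10 \cdot 50\right) - -32753 = \frac{1}{5} \cdot 50 \left(1 + 500\right) + 32753 = \frac{1}{5} \cdot 50 \cdot 501 + 32753 = 5010 + 32753 = 37763$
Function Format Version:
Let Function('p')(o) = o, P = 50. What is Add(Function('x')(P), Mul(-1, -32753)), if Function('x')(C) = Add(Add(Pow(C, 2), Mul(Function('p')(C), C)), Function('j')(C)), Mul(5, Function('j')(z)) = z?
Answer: 37763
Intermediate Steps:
Function('j')(z) = Mul(Rational(1, 5), z)
Function('x')(C) = Add(Mul(2, Pow(C, 2)), Mul(Rational(1, 5), C)) (Function('x')(C) = Add(Add(Pow(C, 2), Mul(C, C)), Mul(Rational(1, 5), C)) = Add(Add(Pow(C, 2), Pow(C, 2)), Mul(Rational(1, 5), C)) = Add(Mul(2, Pow(C, 2)), Mul(Rational(1, 5), C)))
Add(Function('x')(P), Mul(-1, -32753)) = Add(Mul(Rational(1, 5), 50, Add(1, Mul(10, 50))), Mul(-1, -32753)) = Add(Mul(Rational(1, 5), 50, Add(1, 500)), 32753) = Add(Mul(Rational(1, 5), 50, 501), 32753) = Add(5010, 32753) = 37763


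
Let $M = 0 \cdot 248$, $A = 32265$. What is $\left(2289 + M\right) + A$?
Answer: $34554$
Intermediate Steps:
$M = 0$
$\left(2289 + M\right) + A = \left(2289 + 0\right) + 32265 = 2289 + 32265 = 34554$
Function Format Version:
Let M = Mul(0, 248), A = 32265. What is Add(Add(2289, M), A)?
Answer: 34554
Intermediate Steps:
M = 0
Add(Add(2289, M), A) = Add(Add(2289, 0), 32265) = Add(2289, 32265) = 34554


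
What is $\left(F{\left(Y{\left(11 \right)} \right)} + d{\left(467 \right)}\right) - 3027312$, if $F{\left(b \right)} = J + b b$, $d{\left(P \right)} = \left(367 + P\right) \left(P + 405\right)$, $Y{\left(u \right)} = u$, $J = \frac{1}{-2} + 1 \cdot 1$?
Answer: $- \frac{4599885}{2} \approx -2.2999 \cdot 10^{6}$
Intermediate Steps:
$J = \frac{1}{2}$ ($J = - \frac{1}{2} + 1 = \frac{1}{2} \approx 0.5$)
$d{\left(P \right)} = \left(367 + P\right) \left(405 + P\right)$
$F{\left(b \right)} = \frac{1}{2} + b^{2}$ ($F{\left(b \right)} = \frac{1}{2} + b b = \frac{1}{2} + b^{2}$)
$\left(F{\left(Y{\left(11 \right)} \right)} + d{\left(467 \right)}\right) - 3027312 = \left(\left(\frac{1}{2} + 11^{2}\right) + \left(148635 + 467^{2} + 772 \cdot 467\right)\right) - 3027312 = \left(\left(\frac{1}{2} + 121\right) + \left(148635 + 218089 + 360524\right)\right) - 3027312 = \left(\frac{243}{2} + 727248\right) - 3027312 = \frac{1454739}{2} - 3027312 = - \frac{4599885}{2}$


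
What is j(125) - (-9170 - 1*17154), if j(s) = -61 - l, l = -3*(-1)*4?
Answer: 26251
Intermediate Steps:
l = 12 (l = 3*4 = 12)
j(s) = -73 (j(s) = -61 - 1*12 = -61 - 12 = -73)
j(125) - (-9170 - 1*17154) = -73 - (-9170 - 1*17154) = -73 - (-9170 - 17154) = -73 - 1*(-26324) = -73 + 26324 = 26251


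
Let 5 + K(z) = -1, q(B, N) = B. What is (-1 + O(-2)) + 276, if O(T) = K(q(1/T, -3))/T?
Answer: 278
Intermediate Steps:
K(z) = -6 (K(z) = -5 - 1 = -6)
O(T) = -6/T
(-1 + O(-2)) + 276 = (-1 - 6/(-2)) + 276 = (-1 - 6*(-½)) + 276 = (-1 + 3) + 276 = 2 + 276 = 278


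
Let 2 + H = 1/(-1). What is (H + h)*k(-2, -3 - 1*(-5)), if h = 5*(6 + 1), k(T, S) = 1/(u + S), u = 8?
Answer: 16/5 ≈ 3.2000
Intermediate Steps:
k(T, S) = 1/(8 + S)
h = 35 (h = 5*7 = 35)
H = -3 (H = -2 + 1/(-1) = -2 - 1 = -3)
(H + h)*k(-2, -3 - 1*(-5)) = (-3 + 35)/(8 + (-3 - 1*(-5))) = 32/(8 + (-3 + 5)) = 32/(8 + 2) = 32/10 = 32*(⅒) = 16/5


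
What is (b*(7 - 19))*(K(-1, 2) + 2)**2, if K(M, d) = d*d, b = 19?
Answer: -8208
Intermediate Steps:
K(M, d) = d**2
(b*(7 - 19))*(K(-1, 2) + 2)**2 = (19*(7 - 19))*(2**2 + 2)**2 = (19*(-12))*(4 + 2)**2 = -228*6**2 = -228*36 = -8208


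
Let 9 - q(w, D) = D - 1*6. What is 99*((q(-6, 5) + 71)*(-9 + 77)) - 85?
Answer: 545207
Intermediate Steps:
q(w, D) = 15 - D (q(w, D) = 9 - (D - 1*6) = 9 - (D - 6) = 9 - (-6 + D) = 9 + (6 - D) = 15 - D)
99*((q(-6, 5) + 71)*(-9 + 77)) - 85 = 99*(((15 - 1*5) + 71)*(-9 + 77)) - 85 = 99*(((15 - 5) + 71)*68) - 85 = 99*((10 + 71)*68) - 85 = 99*(81*68) - 85 = 99*5508 - 85 = 545292 - 85 = 545207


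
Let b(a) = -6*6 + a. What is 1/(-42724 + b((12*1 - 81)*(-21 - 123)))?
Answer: -1/32824 ≈ -3.0466e-5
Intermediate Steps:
b(a) = -36 + a
1/(-42724 + b((12*1 - 81)*(-21 - 123))) = 1/(-42724 + (-36 + (12*1 - 81)*(-21 - 123))) = 1/(-42724 + (-36 + (12 - 81)*(-144))) = 1/(-42724 + (-36 - 69*(-144))) = 1/(-42724 + (-36 + 9936)) = 1/(-42724 + 9900) = 1/(-32824) = -1/32824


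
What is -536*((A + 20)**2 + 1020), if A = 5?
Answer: -881720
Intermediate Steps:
-536*((A + 20)**2 + 1020) = -536*((5 + 20)**2 + 1020) = -536*(25**2 + 1020) = -536*(625 + 1020) = -536*1645 = -881720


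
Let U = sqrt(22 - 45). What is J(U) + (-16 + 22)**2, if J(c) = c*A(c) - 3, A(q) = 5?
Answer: 33 + 5*I*sqrt(23) ≈ 33.0 + 23.979*I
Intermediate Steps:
U = I*sqrt(23) (U = sqrt(-23) = I*sqrt(23) ≈ 4.7958*I)
J(c) = -3 + 5*c (J(c) = c*5 - 3 = 5*c - 3 = -3 + 5*c)
J(U) + (-16 + 22)**2 = (-3 + 5*(I*sqrt(23))) + (-16 + 22)**2 = (-3 + 5*I*sqrt(23)) + 6**2 = (-3 + 5*I*sqrt(23)) + 36 = 33 + 5*I*sqrt(23)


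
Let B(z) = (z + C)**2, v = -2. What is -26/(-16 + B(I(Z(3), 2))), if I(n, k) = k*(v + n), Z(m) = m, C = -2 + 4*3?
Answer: -13/64 ≈ -0.20313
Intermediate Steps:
C = 10 (C = -2 + 12 = 10)
I(n, k) = k*(-2 + n)
B(z) = (10 + z)**2 (B(z) = (z + 10)**2 = (10 + z)**2)
-26/(-16 + B(I(Z(3), 2))) = -26/(-16 + (10 + 2*(-2 + 3))**2) = -26/(-16 + (10 + 2*1)**2) = -26/(-16 + (10 + 2)**2) = -26/(-16 + 12**2) = -26/(-16 + 144) = -26/128 = -26*1/128 = -13/64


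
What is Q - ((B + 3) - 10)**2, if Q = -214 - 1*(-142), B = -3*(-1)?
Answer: -88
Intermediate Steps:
B = 3
Q = -72 (Q = -214 + 142 = -72)
Q - ((B + 3) - 10)**2 = -72 - ((3 + 3) - 10)**2 = -72 - (6 - 10)**2 = -72 - 1*(-4)**2 = -72 - 1*16 = -72 - 16 = -88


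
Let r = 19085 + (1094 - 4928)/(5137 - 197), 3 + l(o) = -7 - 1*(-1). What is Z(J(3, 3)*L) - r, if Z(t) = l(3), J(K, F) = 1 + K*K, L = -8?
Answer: -47160263/2470 ≈ -19093.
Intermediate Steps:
l(o) = -9 (l(o) = -3 + (-7 - 1*(-1)) = -3 + (-7 + 1) = -3 - 6 = -9)
J(K, F) = 1 + K²
Z(t) = -9
r = 47138033/2470 (r = 19085 - 3834/4940 = 19085 - 3834*1/4940 = 19085 - 1917/2470 = 47138033/2470 ≈ 19084.)
Z(J(3, 3)*L) - r = -9 - 1*47138033/2470 = -9 - 47138033/2470 = -47160263/2470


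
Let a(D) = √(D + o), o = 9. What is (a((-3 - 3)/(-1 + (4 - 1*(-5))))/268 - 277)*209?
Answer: -57893 + 209*√33/536 ≈ -57891.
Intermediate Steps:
a(D) = √(9 + D) (a(D) = √(D + 9) = √(9 + D))
(a((-3 - 3)/(-1 + (4 - 1*(-5))))/268 - 277)*209 = (√(9 + (-3 - 3)/(-1 + (4 - 1*(-5))))/268 - 277)*209 = (√(9 - 6/(-1 + (4 + 5)))*(1/268) - 277)*209 = (√(9 - 6/(-1 + 9))*(1/268) - 277)*209 = (√(9 - 6/8)*(1/268) - 277)*209 = (√(9 - 6*⅛)*(1/268) - 277)*209 = (√(9 - ¾)*(1/268) - 277)*209 = (√(33/4)*(1/268) - 277)*209 = ((√33/2)*(1/268) - 277)*209 = (√33/536 - 277)*209 = (-277 + √33/536)*209 = -57893 + 209*√33/536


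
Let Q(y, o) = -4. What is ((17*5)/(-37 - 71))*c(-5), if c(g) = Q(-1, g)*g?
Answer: -425/27 ≈ -15.741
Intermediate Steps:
c(g) = -4*g
((17*5)/(-37 - 71))*c(-5) = ((17*5)/(-37 - 71))*(-4*(-5)) = (85/(-108))*20 = (85*(-1/108))*20 = -85/108*20 = -425/27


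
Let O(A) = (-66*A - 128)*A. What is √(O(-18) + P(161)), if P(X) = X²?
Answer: √6841 ≈ 82.710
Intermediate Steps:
O(A) = A*(-128 - 66*A) (O(A) = (-128 - 66*A)*A = A*(-128 - 66*A))
√(O(-18) + P(161)) = √(-2*(-18)*(64 + 33*(-18)) + 161²) = √(-2*(-18)*(64 - 594) + 25921) = √(-2*(-18)*(-530) + 25921) = √(-19080 + 25921) = √6841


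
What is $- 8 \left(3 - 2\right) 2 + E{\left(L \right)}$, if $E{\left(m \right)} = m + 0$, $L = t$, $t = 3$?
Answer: $-13$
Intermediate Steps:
$L = 3$
$E{\left(m \right)} = m$
$- 8 \left(3 - 2\right) 2 + E{\left(L \right)} = - 8 \left(3 - 2\right) 2 + 3 = - 8 \cdot 1 \cdot 2 + 3 = \left(-8\right) 2 + 3 = -16 + 3 = -13$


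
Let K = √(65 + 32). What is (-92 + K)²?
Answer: (92 - √97)² ≈ 6748.8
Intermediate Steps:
K = √97 ≈ 9.8489
(-92 + K)² = (-92 + √97)²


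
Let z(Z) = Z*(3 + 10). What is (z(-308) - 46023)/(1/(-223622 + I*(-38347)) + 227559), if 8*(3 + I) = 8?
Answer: -7350367056/33434788751 ≈ -0.21984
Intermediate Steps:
I = -2 (I = -3 + (1/8)*8 = -3 + 1 = -2)
z(Z) = 13*Z (z(Z) = Z*13 = 13*Z)
(z(-308) - 46023)/(1/(-223622 + I*(-38347)) + 227559) = (13*(-308) - 46023)/(1/(-223622 - 2*(-38347)) + 227559) = (-4004 - 46023)/(1/(-223622 + 76694) + 227559) = -50027/(1/(-146928) + 227559) = -50027/(-1/146928 + 227559) = -50027/33434788751/146928 = -50027*146928/33434788751 = -7350367056/33434788751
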